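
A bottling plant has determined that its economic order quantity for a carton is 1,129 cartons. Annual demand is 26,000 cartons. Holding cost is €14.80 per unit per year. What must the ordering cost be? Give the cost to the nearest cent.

S ≈ €362.78

Invert the EOQ relation Q*² = 2DS/H.
From Q* = √(2DS/H): S = Q*²H / (2D) = 1,129² × 14.8 / (2 × 26,000) = 362.7824.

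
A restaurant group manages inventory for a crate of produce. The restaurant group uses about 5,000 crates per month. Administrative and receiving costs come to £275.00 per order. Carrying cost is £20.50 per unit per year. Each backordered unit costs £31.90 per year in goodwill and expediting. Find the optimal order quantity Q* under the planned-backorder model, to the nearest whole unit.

Annual demand D = 5,000 × 12 = 60,000.
With planned backorders, Q* = √(2DS/H) · √((H+B)/B).
√(2DS/H) = √(2 × 60,000 × 275 / 20.5) = 1268.762.
√((H+B)/B) = √((20.5+31.9)/31.9) = 1.2817.
Q* ≈ 1626.112.

Q* ≈ 1,626 crates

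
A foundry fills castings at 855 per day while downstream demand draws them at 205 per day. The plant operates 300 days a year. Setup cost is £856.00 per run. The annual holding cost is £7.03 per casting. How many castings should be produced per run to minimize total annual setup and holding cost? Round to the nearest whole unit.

Annual demand D = 205 × 300 = 61,500.
Production build-up factor (1 − d/p) = 1 − 205/855 = 0.7602.
Q* = √(2DS / (H(1 − d/p))) = √(2 × 61,500 × 856 / (7.03 × 0.7602)).
= √(105,288,000 / 5.3444) ≈ 4438.520.

Q* ≈ 4,439 castings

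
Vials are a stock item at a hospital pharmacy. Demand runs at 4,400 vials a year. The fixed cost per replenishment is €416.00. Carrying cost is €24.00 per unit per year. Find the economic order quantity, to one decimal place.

EOQ = √(2DS / H) = √(2 × 4,400 × 416 / 24).
= √(3,660,800 / 24) = √152,533.3333 ≈ 390.555.

Q* ≈ 390.6 vials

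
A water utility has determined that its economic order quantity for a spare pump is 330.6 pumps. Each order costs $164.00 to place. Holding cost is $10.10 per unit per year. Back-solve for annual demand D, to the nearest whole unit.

Squaring Q* = √(2DS/H) gives Q*² = 2DS/H.
From Q* = √(2DS/H): D = Q*²H / (2S) = 330.6² × 10.1 / (2 × 164) = 3365.528.

D ≈ 3,366 pumps per year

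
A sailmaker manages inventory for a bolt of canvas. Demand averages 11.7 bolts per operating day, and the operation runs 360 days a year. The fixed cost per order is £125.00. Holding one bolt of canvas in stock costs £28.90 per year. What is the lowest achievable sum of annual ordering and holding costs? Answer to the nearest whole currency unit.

Annual demand D = 11.7 × 360 = 4,212.
Q* = √(2DS/H) = √(2 × 4,212 × 125 / 28.9) ≈ 190.88.
At the optimum the two cost components are equal, so total cost = 2·(Q*/2)H = Q*·H.
Minimum total = √(2DSH) = √(2 × 4,212 × 125 × 28.9) ≈ 5516.493.

TC* ≈ £5,516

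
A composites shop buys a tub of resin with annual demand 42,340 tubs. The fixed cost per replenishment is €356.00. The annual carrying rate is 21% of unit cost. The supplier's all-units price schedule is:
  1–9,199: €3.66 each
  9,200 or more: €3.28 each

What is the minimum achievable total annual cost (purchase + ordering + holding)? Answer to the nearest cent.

TC* ≈ €143,682.05

Holding cost per unit per year at price C is H = 0.21·C.
Evaluate total cost at each tier's feasible EOQ or, if the EOQ is below the tier, at the tier's minimum quantity.
EOQ at €3.66 = 6262.8 (feasible in tier 1): TC = 42,340×€3.66 + (42,340/6262.8)×356 + (6262.8/2)×0.21×€3.66 = €159,777.95.
EOQ at €3.28 = 6615.6 < 9200, so use break Q=9200: TC = 42,340×€3.28 + (42,340/9200.0)×356 + (9200.0/2)×0.21×€3.28 = €143,682.05.
Lowest total cost among the candidates is at Q = 9200.0.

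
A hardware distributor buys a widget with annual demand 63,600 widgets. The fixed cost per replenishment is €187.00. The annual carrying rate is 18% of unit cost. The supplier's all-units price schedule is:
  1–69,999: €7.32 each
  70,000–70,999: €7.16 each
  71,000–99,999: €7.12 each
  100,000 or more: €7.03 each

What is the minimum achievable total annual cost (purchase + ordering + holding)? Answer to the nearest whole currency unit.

Holding cost per unit per year at price C is H = 0.18·C.
Evaluate total cost at each tier's feasible EOQ or, if the EOQ is below the tier, at the tier's minimum quantity.
EOQ at €7.32 = 4248.9 (feasible in tier 1): TC = 63,600×€7.32 + (63,600/4248.9)×187 + (4248.9/2)×0.18×€7.32 = €471,150.30.
EOQ at €7.16 = 4296.1 < 70000, so use break Q=70000: TC = 63,600×€7.16 + (63,600/70000.0)×187 + (70000.0/2)×0.18×€7.16 = €500,653.90.
EOQ at €7.12 = 4308.1 < 71000, so use break Q=71000: TC = 63,600×€7.12 + (63,600/71000.0)×187 + (71000.0/2)×0.18×€7.12 = €498,496.31.
EOQ at €7.03 = 4335.6 < 100000, so use break Q=100000: TC = 63,600×€7.03 + (63,600/100000.0)×187 + (100000.0/2)×0.18×€7.03 = €510,496.93.
Lowest total cost among the candidates is at Q = 4248.9.

TC* ≈ €471,150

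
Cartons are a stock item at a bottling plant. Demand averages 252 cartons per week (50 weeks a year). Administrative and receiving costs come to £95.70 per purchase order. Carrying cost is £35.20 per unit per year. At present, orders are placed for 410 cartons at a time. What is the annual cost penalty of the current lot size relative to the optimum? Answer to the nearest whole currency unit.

Annual demand D = 252 × 50 = 12,600.
EOQ = √(2DS/H) = √(2 × 12,600 × 95.7 / 35.2) ≈ 261.75.
Cost at Q* = (D/Q*)S + (Q*/2)H = √(2DSH) ≈ £9,213.56.
Cost at Q = 410: (12,600/410)×95.7 + (410/2)×35.2 = £2,941.02 + £7,216.00 = £10,157.02.
Excess = £10,157.02 − £9,213.56 = £943.46.

Extra cost ≈ £943 per year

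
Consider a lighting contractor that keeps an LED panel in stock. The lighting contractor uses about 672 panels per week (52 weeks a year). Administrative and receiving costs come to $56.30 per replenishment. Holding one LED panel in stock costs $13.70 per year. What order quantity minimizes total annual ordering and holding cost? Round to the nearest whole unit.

Q* ≈ 536 panels

Annual demand D = 672 × 52 = 34,944.
EOQ = √(2DS / H) = √(2 × 34,944 × 56.3 / 13.7).
= √(3,934,694.4 / 13.7) = √287,203.9708 ≈ 535.914.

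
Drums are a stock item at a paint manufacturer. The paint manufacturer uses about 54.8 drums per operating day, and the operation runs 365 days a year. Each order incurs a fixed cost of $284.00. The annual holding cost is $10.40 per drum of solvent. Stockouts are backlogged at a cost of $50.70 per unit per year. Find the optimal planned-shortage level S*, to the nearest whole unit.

S* ≈ 195 drums

Annual demand D = 54.8 × 365 = 20,002.
With planned backorders, Q* = √(2DS/H) · √((H+B)/B).
√(2DS/H) = √(2 × 20,002 × 284 / 10.4) = 1045.188.
√((H+B)/B) = √((10.4+50.7)/50.7) = 1.0978.
Q* ≈ 1147.389.
S* = Q* · H/(H+B) = 1147.389 × 10.4/61.1 ≈ 195.300.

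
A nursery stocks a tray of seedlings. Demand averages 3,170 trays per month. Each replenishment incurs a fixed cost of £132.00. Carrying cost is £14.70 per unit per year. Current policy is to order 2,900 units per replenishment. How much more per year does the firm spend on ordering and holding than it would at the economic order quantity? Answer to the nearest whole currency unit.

Extra cost ≈ £10,896 per year

Annual demand D = 3,170 × 12 = 38,040.
EOQ = √(2DS/H) = √(2 × 38,040 × 132 / 14.7) ≈ 826.54.
Cost at Q* = (D/Q*)S + (Q*/2)H = √(2DSH) ≈ £12,150.13.
Cost at Q = 2,900: (38,040/2,900)×132 + (2,900/2)×14.7 = £1,731.48 + £21,315.00 = £23,046.48.
Excess = £23,046.48 − £12,150.13 = £10,896.35.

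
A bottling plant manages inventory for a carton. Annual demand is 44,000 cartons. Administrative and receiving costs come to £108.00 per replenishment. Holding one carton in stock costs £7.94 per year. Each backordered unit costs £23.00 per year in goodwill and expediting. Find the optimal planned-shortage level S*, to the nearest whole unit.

S* ≈ 326 cartons

With planned backorders, Q* = √(2DS/H) · √((H+B)/B).
√(2DS/H) = √(2 × 44,000 × 108 / 7.94) = 1094.065.
√((H+B)/B) = √((7.94+23)/23) = 1.1598.
Q* ≈ 1268.934.
S* = Q* · H/(H+B) = 1268.934 × 7.94/30.94 ≈ 325.641.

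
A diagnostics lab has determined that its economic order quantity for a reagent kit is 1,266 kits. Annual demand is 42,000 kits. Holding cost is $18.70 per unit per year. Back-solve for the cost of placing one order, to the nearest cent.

S ≈ $356.80

The basic EOQ model gives Q* = √(2DS/H); rearrange for the unknown.
From Q* = √(2DS/H): S = Q*²H / (2D) = 1,266² × 18.7 / (2 × 42,000) = 356.8040.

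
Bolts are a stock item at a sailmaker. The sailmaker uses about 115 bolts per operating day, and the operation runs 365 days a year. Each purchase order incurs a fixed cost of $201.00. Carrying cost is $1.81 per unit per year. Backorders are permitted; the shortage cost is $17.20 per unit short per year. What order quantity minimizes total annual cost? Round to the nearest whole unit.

Q* ≈ 3,210 bolts

Annual demand D = 115 × 365 = 41,975.
With planned backorders, Q* = √(2DS/H) · √((H+B)/B).
√(2DS/H) = √(2 × 41,975 × 201 / 1.81) = 3053.297.
√((H+B)/B) = √((1.81+17.2)/17.2) = 1.0513.
Q* ≈ 3209.933.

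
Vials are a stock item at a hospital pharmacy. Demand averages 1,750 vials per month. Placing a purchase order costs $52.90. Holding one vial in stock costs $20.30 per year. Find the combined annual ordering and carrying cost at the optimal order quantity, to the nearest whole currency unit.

TC* ≈ $6,716

Annual demand D = 1,750 × 12 = 21,000.
EOQ = √(2DS/H) = √(2 × 21,000 × 52.9 / 20.3) ≈ 330.83.
At Q*, ordering cost (D/Q*)S equals holding cost (Q*/2)H, each = √(DSH/2).
Minimum total = √(2DSH) = √(2 × 21,000 × 52.9 × 20.3) ≈ 6715.842.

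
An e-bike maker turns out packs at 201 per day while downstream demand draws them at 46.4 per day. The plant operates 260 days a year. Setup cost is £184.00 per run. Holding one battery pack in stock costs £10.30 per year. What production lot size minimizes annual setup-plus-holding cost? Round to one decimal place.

Q* ≈ 748.6 packs

Annual demand D = 46.4 × 260 = 12,064.
Production build-up factor (1 − d/p) = 1 − 46.4/201 = 0.7692.
Q* = √(2DS / (H(1 − d/p))) = √(2 × 12,064 × 184 / (10.3 × 0.7692)).
= √(4,439,552 / 7.9223) ≈ 748.590.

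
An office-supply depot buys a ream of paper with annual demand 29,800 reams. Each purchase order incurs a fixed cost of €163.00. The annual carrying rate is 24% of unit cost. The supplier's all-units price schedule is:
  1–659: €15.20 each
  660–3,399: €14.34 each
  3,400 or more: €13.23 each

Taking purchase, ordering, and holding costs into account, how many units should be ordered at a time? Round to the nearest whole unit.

Holding cost per unit per year at price C is H = 0.24·C.
Evaluate total cost at each tier's feasible EOQ or, if the EOQ is below the tier, at the tier's minimum quantity.
Tier 1 (€15.20): EOQ = 1631.9 exceeds tier's upper bound 659, so this tier is dominated.
EOQ at €14.34 = 1680.1 (feasible in tier 2): TC = 29,800×€14.34 + (29,800/1680.1)×163 + (1680.1/2)×0.24×€14.34 = €433,114.25.
EOQ at €13.23 = 1749.2 < 3400, so use break Q=3400: TC = 29,800×€13.23 + (29,800/3400.0)×163 + (3400.0/2)×0.24×€13.23 = €401,080.49.
Lowest total cost is €401,080.49 at Q = 3400.0.

Q* ≈ 3,400 reams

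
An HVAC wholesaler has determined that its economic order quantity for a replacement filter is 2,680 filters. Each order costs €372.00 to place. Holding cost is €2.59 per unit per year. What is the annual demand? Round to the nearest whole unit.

D ≈ 25,003 filters per year

Squaring Q* = √(2DS/H) gives Q*² = 2DS/H.
From Q* = √(2DS/H): D = Q*²H / (2S) = 2,680² × 2.59 / (2 × 372) = 25003.247.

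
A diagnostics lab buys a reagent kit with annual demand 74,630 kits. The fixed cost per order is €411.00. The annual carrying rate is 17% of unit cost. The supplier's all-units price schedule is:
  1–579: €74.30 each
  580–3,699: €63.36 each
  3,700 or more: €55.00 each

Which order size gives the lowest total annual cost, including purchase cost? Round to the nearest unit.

Holding cost per unit per year at price C is H = 0.17·C.
Candidates are each tier's EOQ (if it falls in that tier) and each price-break quantity.
Tier 1 (€74.30): EOQ = 2203.8 exceeds tier's upper bound 579, so this tier is dominated.
EOQ at €63.36 = 2386.5 (feasible in tier 2): TC = 74,630×€63.36 + (74,630/2386.5)×411 + (2386.5/2)×0.17×€63.36 = €4,754,262.22.
EOQ at €55.00 = 2561.5 < 3700, so use break Q=3700: TC = 74,630×€55.00 + (74,630/3700.0)×411 + (3700.0/2)×0.17×€55.00 = €4,130,237.48.
Lowest total cost is €4,130,237.48 at Q = 3700.0.

Q* ≈ 3,700 kits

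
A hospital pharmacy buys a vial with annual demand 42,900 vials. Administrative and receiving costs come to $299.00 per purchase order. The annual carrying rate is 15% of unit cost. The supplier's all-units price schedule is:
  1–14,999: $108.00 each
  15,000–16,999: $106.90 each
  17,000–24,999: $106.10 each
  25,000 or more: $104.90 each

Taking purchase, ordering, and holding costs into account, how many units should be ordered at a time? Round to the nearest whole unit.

Holding cost per unit per year at price C is H = 0.15·C.
Evaluate total cost at each tier's feasible EOQ or, if the EOQ is below the tier, at the tier's minimum quantity.
EOQ at $108.00 = 1258.4 (feasible in tier 1): TC = 42,900×$108.00 + (42,900/1258.4)×299 + (1258.4/2)×0.15×$108.00 = $4,653,586.22.
EOQ at $106.90 = 1264.9 < 15000, so use break Q=15000: TC = 42,900×$106.90 + (42,900/15000.0)×299 + (15000.0/2)×0.15×$106.90 = $4,707,127.64.
EOQ at $106.10 = 1269.6 < 17000, so use break Q=17000: TC = 42,900×$106.10 + (42,900/17000.0)×299 + (17000.0/2)×0.15×$106.10 = $4,687,722.04.
EOQ at $104.90 = 1276.9 < 25000, so use break Q=25000: TC = 42,900×$104.90 + (42,900/25000.0)×299 + (25000.0/2)×0.15×$104.90 = $4,697,410.58.
Lowest total cost is $4,653,586.22 at Q = 1258.4.

Q* ≈ 1,258 vials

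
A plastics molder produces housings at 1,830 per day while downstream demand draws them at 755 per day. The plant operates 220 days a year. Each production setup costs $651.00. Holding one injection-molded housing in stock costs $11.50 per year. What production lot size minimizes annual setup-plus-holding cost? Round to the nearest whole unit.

Annual demand D = 755 × 220 = 166,100.
Production build-up factor (1 − d/p) = 1 − 755/1,830 = 0.5874.
Q* = √(2DS / (H(1 − d/p))) = √(2 × 166,100 × 651 / (11.5 × 0.5874)).
= √(216,262,200 / 6.7555) ≈ 5657.997.

Q* ≈ 5,658 housings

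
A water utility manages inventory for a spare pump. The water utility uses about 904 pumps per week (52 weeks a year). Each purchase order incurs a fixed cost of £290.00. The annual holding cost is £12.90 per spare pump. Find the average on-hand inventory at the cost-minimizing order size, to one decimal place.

Average inventory ≈ 726.9 pumps

Annual demand D = 904 × 52 = 47,008.
EOQ = √(2DS/H) = √(2 × 47,008 × 290 / 12.9) ≈ 1453.80.
Average inventory = Q*/2 ≈ 1453.80 / 2 = 726.901.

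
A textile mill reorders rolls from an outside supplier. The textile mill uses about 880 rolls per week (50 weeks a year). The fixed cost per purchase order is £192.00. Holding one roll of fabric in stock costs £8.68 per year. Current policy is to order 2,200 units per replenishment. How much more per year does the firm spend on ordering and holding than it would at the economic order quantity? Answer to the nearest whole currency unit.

Extra cost ≈ £1,278 per year

Annual demand D = 880 × 50 = 44,000.
EOQ = √(2DS/H) = √(2 × 44,000 × 192 / 8.68) ≈ 1395.19.
Cost at Q* = (D/Q*)S + (Q*/2)H = √(2DSH) ≈ £12,110.21.
Cost at Q = 2,200: (44,000/2,200)×192 + (2,200/2)×8.68 = £3,840.00 + £9,548.00 = £13,388.00.
Excess = £13,388.00 − £12,110.21 = £1,277.79.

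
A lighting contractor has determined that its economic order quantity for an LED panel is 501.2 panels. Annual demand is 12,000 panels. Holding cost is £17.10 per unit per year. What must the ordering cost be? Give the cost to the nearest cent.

S ≈ £178.98

Invert the EOQ relation Q*² = 2DS/H.
From Q* = √(2DS/H): S = Q*²H / (2D) = 501.2² × 17.1 / (2 × 12,000) = 178.9810.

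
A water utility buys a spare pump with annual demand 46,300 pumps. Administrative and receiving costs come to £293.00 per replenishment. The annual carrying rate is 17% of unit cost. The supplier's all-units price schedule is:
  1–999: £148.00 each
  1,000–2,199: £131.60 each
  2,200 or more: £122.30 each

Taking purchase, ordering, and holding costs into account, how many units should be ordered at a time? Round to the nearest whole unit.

Q* ≈ 2,200 pumps

Holding cost per unit per year at price C is H = 0.17·C.
Candidates are each tier's EOQ (if it falls in that tier) and each price-break quantity.
Tier 1 (£148.00): EOQ = 1038.4 exceeds tier's upper bound 999, so this tier is dominated.
EOQ at £131.60 = 1101.3 (feasible in tier 2): TC = 46,300×£131.60 + (46,300/1101.3)×293 + (1101.3/2)×0.17×£131.60 = £6,117,717.22.
EOQ at £122.30 = 1142.4 < 2200, so use break Q=2200: TC = 46,300×£122.30 + (46,300/2200.0)×293 + (2200.0/2)×0.17×£122.30 = £5,691,526.42.
Lowest total cost is £5,691,526.42 at Q = 2200.0.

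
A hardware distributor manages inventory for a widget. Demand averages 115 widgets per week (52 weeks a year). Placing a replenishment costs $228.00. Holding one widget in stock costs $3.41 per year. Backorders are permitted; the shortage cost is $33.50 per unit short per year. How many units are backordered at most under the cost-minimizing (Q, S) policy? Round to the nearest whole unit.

Annual demand D = 115 × 52 = 5,980.
With planned backorders, Q* = √(2DS/H) · √((H+B)/B).
√(2DS/H) = √(2 × 5,980 × 228 / 3.41) = 894.244.
√((H+B)/B) = √((3.41+33.5)/33.5) = 1.0497.
Q* ≈ 938.654.
S* = Q* · H/(H+B) = 938.654 × 3.41/36.91 ≈ 86.719.

S* ≈ 87 widgets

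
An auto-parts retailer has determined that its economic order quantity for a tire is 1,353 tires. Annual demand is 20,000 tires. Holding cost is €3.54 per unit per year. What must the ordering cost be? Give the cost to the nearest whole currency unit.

Invert the EOQ relation Q*² = 2DS/H.
From Q* = √(2DS/H): S = Q*²H / (2D) = 1,353² × 3.54 / (2 × 20,000) = 162.0089.

S ≈ €162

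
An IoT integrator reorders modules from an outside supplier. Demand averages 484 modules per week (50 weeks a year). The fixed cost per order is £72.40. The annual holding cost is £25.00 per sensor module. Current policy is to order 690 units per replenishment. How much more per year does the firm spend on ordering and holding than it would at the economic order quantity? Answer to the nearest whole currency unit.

Annual demand D = 484 × 50 = 24,200.
EOQ = √(2DS/H) = √(2 × 24,200 × 72.4 / 25) ≈ 374.39.
Cost at Q* = (D/Q*)S + (Q*/2)H = √(2DSH) ≈ £9,359.70.
Cost at Q = 690: (24,200/690)×72.4 + (690/2)×25 = £2,539.25 + £8,625.00 = £11,164.25.
Excess = £11,164.25 − £9,359.70 = £1,804.55.

Extra cost ≈ £1,805 per year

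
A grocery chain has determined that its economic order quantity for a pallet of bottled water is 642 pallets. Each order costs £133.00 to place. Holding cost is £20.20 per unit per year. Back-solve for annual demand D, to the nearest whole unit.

D ≈ 31,300 pallets per year

The basic EOQ model gives Q* = √(2DS/H); rearrange for the unknown.
From Q* = √(2DS/H): D = Q*²H / (2S) = 642² × 20.2 / (2 × 133) = 31299.672.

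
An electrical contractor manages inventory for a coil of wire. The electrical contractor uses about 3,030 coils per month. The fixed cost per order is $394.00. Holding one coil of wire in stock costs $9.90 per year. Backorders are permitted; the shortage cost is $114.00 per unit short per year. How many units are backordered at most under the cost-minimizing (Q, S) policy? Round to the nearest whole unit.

Annual demand D = 3,030 × 12 = 36,360.
With planned backorders, Q* = √(2DS/H) · √((H+B)/B).
√(2DS/H) = √(2 × 36,360 × 394 / 9.9) = 1701.208.
√((H+B)/B) = √((9.9+114)/114) = 1.0425.
Q* ≈ 1773.539.
S* = Q* · H/(H+B) = 1773.539 × 9.9/123.9 ≈ 141.711.

S* ≈ 142 coils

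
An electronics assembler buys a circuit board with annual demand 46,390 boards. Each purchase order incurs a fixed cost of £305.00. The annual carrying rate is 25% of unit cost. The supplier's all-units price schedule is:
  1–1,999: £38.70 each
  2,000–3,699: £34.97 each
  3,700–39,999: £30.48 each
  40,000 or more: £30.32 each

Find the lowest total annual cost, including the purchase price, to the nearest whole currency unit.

TC* ≈ £1,431,888

Holding cost per unit per year at price C is H = 0.25·C.
Candidates are each tier's EOQ (if it falls in that tier) and each price-break quantity.
EOQ at £38.70 = 1710.2 (feasible in tier 1): TC = 46,390×£38.70 + (46,390/1710.2)×305 + (1710.2/2)×0.25×£38.70 = £1,811,839.36.
EOQ at £34.97 = 1799.1 < 2000, so use break Q=2000: TC = 46,390×£34.97 + (46,390/2000.0)×305 + (2000.0/2)×0.25×£34.97 = £1,638,075.28.
EOQ at £30.48 = 1927.1 < 3700, so use break Q=3700: TC = 46,390×£30.48 + (46,390/3700.0)×305 + (3700.0/2)×0.25×£30.48 = £1,431,888.24.
EOQ at £30.32 = 1932.2 < 40000, so use break Q=40000: TC = 46,390×£30.32 + (46,390/40000.0)×305 + (40000.0/2)×0.25×£30.32 = £1,558,498.52.
Lowest total cost among the candidates is at Q = 3700.0.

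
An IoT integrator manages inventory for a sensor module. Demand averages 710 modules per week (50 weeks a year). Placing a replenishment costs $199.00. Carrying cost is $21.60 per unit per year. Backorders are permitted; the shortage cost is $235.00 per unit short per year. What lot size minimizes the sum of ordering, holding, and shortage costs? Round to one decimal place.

Annual demand D = 710 × 50 = 35,500.
With planned backorders, Q* = √(2DS/H) · √((H+B)/B).
√(2DS/H) = √(2 × 35,500 × 199 / 21.6) = 808.777.
√((H+B)/B) = √((21.6+235)/235) = 1.0449.
Q* ≈ 845.129.

Q* ≈ 845.1 modules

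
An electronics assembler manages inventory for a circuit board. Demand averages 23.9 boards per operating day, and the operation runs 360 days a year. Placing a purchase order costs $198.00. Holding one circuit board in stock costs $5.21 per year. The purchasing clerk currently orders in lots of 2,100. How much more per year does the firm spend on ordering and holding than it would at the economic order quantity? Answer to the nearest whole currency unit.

Annual demand D = 23.9 × 360 = 8,604.
EOQ = √(2DS/H) = √(2 × 8,604 × 198 / 5.21) ≈ 808.68.
Cost at Q* = (D/Q*)S + (Q*/2)H = √(2DSH) ≈ $4,213.24.
Cost at Q = 2,100: (8,604/2,100)×198 + (2,100/2)×5.21 = $811.23 + $5,470.50 = $6,281.73.
Excess = $6,281.73 − $4,213.24 = $2,068.49.

Extra cost ≈ $2,068 per year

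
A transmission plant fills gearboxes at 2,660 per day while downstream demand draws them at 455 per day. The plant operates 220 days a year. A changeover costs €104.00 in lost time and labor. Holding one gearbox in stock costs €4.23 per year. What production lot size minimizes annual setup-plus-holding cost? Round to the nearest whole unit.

Annual demand D = 455 × 220 = 100,100.
Production build-up factor (1 − d/p) = 1 − 455/2,660 = 0.8289.
Q* = √(2DS / (H(1 − d/p))) = √(2 × 100,100 × 104 / (4.23 × 0.8289)).
= √(20,820,800 / 3.5064) ≈ 2436.773.

Q* ≈ 2,437 gearboxes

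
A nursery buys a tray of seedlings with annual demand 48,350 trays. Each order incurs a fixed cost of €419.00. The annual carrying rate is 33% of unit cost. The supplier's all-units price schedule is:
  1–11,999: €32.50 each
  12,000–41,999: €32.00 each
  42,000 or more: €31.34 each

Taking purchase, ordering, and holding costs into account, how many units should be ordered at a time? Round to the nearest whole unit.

Q* ≈ 1,944 trays

Holding cost per unit per year at price C is H = 0.33·C.
For each price level, check whether its EOQ is feasible; otherwise the best quantity at that price is the breakpoint.
EOQ at €32.50 = 1943.7 (feasible in tier 1): TC = 48,350×€32.50 + (48,350/1943.7)×419 + (1943.7/2)×0.33×€32.50 = €1,592,220.82.
EOQ at €32.00 = 1958.8 < 12000, so use break Q=12000: TC = 48,350×€32.00 + (48,350/12000.0)×419 + (12000.0/2)×0.33×€32.00 = €1,612,248.22.
EOQ at €31.34 = 1979.3 < 42000, so use break Q=42000: TC = 48,350×€31.34 + (48,350/42000.0)×419 + (42000.0/2)×0.33×€31.34 = €1,732,957.55.
Lowest total cost is €1,592,220.82 at Q = 1943.7.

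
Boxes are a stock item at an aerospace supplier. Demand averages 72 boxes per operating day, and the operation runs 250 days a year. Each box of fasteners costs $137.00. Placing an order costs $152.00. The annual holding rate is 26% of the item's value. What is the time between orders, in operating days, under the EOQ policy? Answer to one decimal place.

T ≈ 5.4 days

Annual demand D = 72 × 250 = 18,000.
Holding cost H = 0.26 × $137.00 = $35.6200 per unit per year.
EOQ = √(2DS/H) = √(2 × 18,000 × 152 / 35.62) ≈ 391.95.
Cycle time = Q*/D × 250 = 391.95 / 18,000 × 250 ≈ 5.444 days.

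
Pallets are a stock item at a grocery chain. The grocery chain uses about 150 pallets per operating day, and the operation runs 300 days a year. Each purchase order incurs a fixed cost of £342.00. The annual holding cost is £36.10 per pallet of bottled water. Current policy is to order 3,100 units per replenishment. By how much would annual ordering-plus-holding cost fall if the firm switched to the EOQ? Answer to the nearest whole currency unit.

Extra cost ≈ £27,585 per year

Annual demand D = 150 × 300 = 45,000.
EOQ = √(2DS/H) = √(2 × 45,000 × 342 / 36.1) ≈ 923.38.
Cost at Q* = (D/Q*)S + (Q*/2)H = √(2DSH) ≈ £33,334.04.
Cost at Q = 3,100: (45,000/3,100)×342 + (3,100/2)×36.1 = £4,964.52 + £55,955.00 = £60,919.52.
Excess = £60,919.52 − £33,334.04 = £27,585.48.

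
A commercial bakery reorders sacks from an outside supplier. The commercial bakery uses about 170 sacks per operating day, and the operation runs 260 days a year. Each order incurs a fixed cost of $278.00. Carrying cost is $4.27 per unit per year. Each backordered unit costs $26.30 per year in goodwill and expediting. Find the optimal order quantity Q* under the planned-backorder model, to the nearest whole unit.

Q* ≈ 2,586 sacks

Annual demand D = 170 × 260 = 44,200.
With planned backorders, Q* = √(2DS/H) · √((H+B)/B).
√(2DS/H) = √(2 × 44,200 × 278 / 4.27) = 2399.024.
√((H+B)/B) = √((4.27+26.3)/26.3) = 1.0781.
Q* ≈ 2586.452.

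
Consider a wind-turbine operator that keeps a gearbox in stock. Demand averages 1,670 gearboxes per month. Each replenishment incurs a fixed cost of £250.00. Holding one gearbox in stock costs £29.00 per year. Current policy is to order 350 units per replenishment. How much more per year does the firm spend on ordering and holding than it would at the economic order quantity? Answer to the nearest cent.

Annual demand D = 1,670 × 12 = 20,040.
EOQ = √(2DS/H) = √(2 × 20,040 × 250 / 29) ≈ 587.81.
Cost at Q* = (D/Q*)S + (Q*/2)H = √(2DSH) ≈ £17,046.41.
Cost at Q = 350: (20,040/350)×250 + (350/2)×29 = £14,314.29 + £5,075.00 = £19,389.29.
Excess = £19,389.29 − £17,046.41 = £2,342.88.

Extra cost ≈ £2,342.88 per year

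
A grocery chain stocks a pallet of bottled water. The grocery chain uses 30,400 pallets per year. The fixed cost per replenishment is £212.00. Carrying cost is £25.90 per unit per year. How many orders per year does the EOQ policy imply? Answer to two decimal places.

The optimal lot size = √(2DS/H) = √(2 × 30,400 × 212 / 25.9) ≈ 705.46.
Orders per year = D / Q* = 30,400 / 705.46 ≈ 43.093.

N ≈ 43.09 orders per year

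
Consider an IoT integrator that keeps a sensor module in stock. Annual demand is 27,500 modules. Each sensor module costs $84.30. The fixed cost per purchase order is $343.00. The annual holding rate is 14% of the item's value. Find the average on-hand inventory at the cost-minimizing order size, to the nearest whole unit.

Average inventory ≈ 632 modules

Holding cost H = 0.14 × $84.30 = $11.8020 per unit per year.
The optimal lot size = √(2DS/H) = √(2 × 27,500 × 343 / 11.802) ≈ 1264.30.
Average inventory = Q*/2 ≈ 1264.30 / 2 = 632.151.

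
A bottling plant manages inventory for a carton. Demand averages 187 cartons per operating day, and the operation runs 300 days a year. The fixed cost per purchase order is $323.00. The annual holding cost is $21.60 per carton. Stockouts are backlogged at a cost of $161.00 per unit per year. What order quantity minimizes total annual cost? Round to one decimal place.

Annual demand D = 187 × 300 = 56,100.
With planned backorders, Q* = √(2DS/H) · √((H+B)/B).
√(2DS/H) = √(2 × 56,100 × 323 / 21.6) = 1295.301.
√((H+B)/B) = √((21.6+161)/161) = 1.0650.
Q* ≈ 1379.457.

Q* ≈ 1,379.5 cartons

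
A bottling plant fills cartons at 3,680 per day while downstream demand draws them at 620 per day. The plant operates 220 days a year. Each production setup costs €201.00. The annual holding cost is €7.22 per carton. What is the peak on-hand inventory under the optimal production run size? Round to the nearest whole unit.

I_max ≈ 2,513 cartons

Annual demand D = 620 × 220 = 136,400.
Production build-up factor (1 − d/p) = 1 − 620/3,680 = 0.8315.
Q* = √(2DS / (H(1 − d/p))) = √(2 × 136,400 × 201 / (7.22 × 0.8315)).
= √(54,832,800 / 6.0036) ≈ 3022.142.
Maximum inventory = Q*(1 − d/p) = 3022.142 × 0.8315 ≈ 2512.976.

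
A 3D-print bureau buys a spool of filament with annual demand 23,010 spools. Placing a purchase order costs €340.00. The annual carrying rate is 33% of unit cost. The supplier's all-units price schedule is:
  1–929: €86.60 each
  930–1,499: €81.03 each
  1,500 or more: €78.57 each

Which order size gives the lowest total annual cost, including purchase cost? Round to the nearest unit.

Holding cost per unit per year at price C is H = 0.33·C.
For each price level, check whether its EOQ is feasible; otherwise the best quantity at that price is the breakpoint.
EOQ at €86.60 = 739.9 (feasible in tier 1): TC = 23,010×€86.60 + (23,010/739.9)×340 + (739.9/2)×0.33×€86.60 = €2,013,812.02.
EOQ at €81.03 = 764.9 < 930, so use break Q=930: TC = 23,010×€81.03 + (23,010/930.0)×340 + (930.0/2)×0.33×€81.03 = €1,885,346.61.
EOQ at €78.57 = 776.8 < 1500, so use break Q=1500: TC = 23,010×€78.57 + (23,010/1500.0)×340 + (1500.0/2)×0.33×€78.57 = €1,832,557.38.
Lowest total cost is €1,832,557.38 at Q = 1500.0.

Q* ≈ 1,500 spools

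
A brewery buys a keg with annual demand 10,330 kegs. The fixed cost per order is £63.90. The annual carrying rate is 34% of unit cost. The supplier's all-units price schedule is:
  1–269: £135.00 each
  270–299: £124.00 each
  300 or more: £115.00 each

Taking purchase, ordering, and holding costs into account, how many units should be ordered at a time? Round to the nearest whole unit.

Holding cost per unit per year at price C is H = 0.34·C.
For each price level, check whether its EOQ is feasible; otherwise the best quantity at that price is the breakpoint.
EOQ at £135.00 = 169.6 (feasible in tier 1): TC = 10,330×£135.00 + (10,330/169.6)×63.9 + (169.6/2)×0.34×£135.00 = £1,402,334.34.
EOQ at £124.00 = 177.0 < 270, so use break Q=270: TC = 10,330×£124.00 + (10,330/270.0)×63.9 + (270.0/2)×0.34×£124.00 = £1,289,056.37.
EOQ at £115.00 = 183.7 < 300, so use break Q=300: TC = 10,330×£115.00 + (10,330/300.0)×63.9 + (300.0/2)×0.34×£115.00 = £1,196,015.29.
Lowest total cost is £1,196,015.29 at Q = 300.0.

Q* ≈ 300 kegs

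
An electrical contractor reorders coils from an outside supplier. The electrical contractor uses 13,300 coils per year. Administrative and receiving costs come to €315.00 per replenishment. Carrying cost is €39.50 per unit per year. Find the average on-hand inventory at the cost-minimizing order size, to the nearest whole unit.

EOQ = √(2DS/H) = √(2 × 13,300 × 315 / 39.5) ≈ 460.57.
Average inventory = Q*/2 ≈ 460.57 / 2 = 230.286.

Average inventory ≈ 230 coils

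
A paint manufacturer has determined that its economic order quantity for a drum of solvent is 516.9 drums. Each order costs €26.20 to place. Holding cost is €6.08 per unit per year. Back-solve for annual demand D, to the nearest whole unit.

Invert the EOQ relation Q*² = 2DS/H.
From Q* = √(2DS/H): D = Q*²H / (2S) = 516.9² × 6.08 / (2 × 26.2) = 31001.689.

D ≈ 31,002 drums per year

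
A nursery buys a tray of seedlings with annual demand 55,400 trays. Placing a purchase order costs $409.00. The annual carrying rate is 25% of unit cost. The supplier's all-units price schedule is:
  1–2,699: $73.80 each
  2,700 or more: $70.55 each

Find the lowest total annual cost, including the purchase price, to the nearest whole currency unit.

Holding cost per unit per year at price C is H = 0.25·C.
For each price level, check whether its EOQ is feasible; otherwise the best quantity at that price is the breakpoint.
EOQ at $73.80 = 1567.2 (feasible in tier 1): TC = 55,400×$73.80 + (55,400/1567.2)×409 + (1567.2/2)×0.25×$73.80 = $4,117,435.43.
EOQ at $70.55 = 1602.9 < 2700, so use break Q=2700: TC = 55,400×$70.55 + (55,400/2700.0)×409 + (2700.0/2)×0.25×$70.55 = $3,940,672.70.
Lowest total cost among the candidates is at Q = 2700.0.

TC* ≈ $3,940,673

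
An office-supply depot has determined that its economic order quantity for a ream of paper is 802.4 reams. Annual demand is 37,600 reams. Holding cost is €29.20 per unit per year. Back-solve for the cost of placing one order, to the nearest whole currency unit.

S ≈ €250

Squaring Q* = √(2DS/H) gives Q*² = 2DS/H.
From Q* = √(2DS/H): S = Q*²H / (2D) = 802.4² × 29.2 / (2 × 37,600) = 250.0039.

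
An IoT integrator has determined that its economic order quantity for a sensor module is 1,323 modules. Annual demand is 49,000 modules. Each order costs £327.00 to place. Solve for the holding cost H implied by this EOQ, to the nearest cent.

H ≈ £18.31

Squaring Q* = √(2DS/H) gives Q*² = 2DS/H.
From Q* = √(2DS/H): H = 2DS / Q*² = 2 × 49,000 × 327 / 1,323² = 18.3086.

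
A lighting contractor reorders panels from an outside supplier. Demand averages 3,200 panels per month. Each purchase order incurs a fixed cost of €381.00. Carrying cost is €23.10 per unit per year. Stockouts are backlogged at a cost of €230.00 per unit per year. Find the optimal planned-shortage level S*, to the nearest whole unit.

S* ≈ 108 panels

Annual demand D = 3,200 × 12 = 38,400.
With planned backorders, Q* = √(2DS/H) · √((H+B)/B).
√(2DS/H) = √(2 × 38,400 × 381 / 23.1) = 1125.478.
√((H+B)/B) = √((23.1+230)/230) = 1.0490.
Q* ≈ 1180.645.
S* = Q* · H/(H+B) = 1180.645 × 23.1/253.1 ≈ 107.755.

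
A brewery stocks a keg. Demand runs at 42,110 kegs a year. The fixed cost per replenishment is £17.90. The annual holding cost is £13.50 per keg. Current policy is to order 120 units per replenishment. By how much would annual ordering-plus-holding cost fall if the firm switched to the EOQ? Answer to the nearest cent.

Extra cost ≈ £2,580.12 per year

EOQ = √(2DS/H) = √(2 × 42,110 × 17.9 / 13.5) ≈ 334.17.
Cost at Q* = (D/Q*)S + (Q*/2)H = √(2DSH) ≈ £4,511.29.
Cost at Q = 120: (42,110/120)×17.9 + (120/2)×13.5 = £6,281.41 + £810.00 = £7,091.41.
Excess = £7,091.41 − £4,511.29 = £2,580.12.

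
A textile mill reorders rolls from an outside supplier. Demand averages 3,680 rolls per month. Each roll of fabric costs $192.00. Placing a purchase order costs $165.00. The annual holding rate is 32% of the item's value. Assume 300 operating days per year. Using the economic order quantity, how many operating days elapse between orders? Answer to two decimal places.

T ≈ 3.31 days

Annual demand D = 3,680 × 12 = 44,160.
Holding cost H = 0.32 × $192.00 = $61.4400 per unit per year.
EOQ = √(2DS/H) = √(2 × 44,160 × 165 / 61.44) ≈ 487.02.
Cycle time = Q*/D × 300 = 487.02 / 44,160 × 300 ≈ 3.309 days.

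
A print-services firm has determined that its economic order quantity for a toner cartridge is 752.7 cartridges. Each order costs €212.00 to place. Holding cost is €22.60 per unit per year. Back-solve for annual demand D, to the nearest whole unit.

The basic EOQ model gives Q* = √(2DS/H); rearrange for the unknown.
From Q* = √(2DS/H): D = Q*²H / (2S) = 752.7² × 22.6 / (2 × 212) = 30198.573.

D ≈ 30,199 cartridges per year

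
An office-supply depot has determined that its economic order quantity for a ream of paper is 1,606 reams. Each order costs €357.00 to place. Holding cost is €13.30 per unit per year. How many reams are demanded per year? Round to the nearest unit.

The basic EOQ model gives Q* = √(2DS/H); rearrange for the unknown.
From Q* = √(2DS/H): D = Q*²H / (2S) = 1,606² × 13.3 / (2 × 357) = 48044.592.

D ≈ 48,045 reams per year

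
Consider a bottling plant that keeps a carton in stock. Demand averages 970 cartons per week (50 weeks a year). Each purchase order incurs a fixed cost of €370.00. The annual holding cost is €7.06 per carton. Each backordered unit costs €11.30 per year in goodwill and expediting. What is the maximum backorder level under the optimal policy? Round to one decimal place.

S* ≈ 1,105.1 cartons

Annual demand D = 970 × 50 = 48,500.
With planned backorders, Q* = √(2DS/H) · √((H+B)/B).
√(2DS/H) = √(2 × 48,500 × 370 / 7.06) = 2254.677.
√((H+B)/B) = √((7.06+11.3)/11.3) = 1.2747.
Q* ≈ 2873.965.
S* = Q* · H/(H+B) = 2873.965 × 7.06/18.36 ≈ 1105.130.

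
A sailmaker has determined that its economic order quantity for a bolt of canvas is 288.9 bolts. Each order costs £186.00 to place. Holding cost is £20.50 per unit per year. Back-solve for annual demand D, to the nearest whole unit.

D ≈ 4,599 bolts per year

Squaring Q* = √(2DS/H) gives Q*² = 2DS/H.
From Q* = √(2DS/H): D = Q*²H / (2S) = 288.9² × 20.5 / (2 × 186) = 4599.451.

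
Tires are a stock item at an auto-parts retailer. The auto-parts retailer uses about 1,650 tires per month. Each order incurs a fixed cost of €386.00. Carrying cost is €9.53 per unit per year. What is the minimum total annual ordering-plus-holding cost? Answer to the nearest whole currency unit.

Annual demand D = 1,650 × 12 = 19,800.
Q* = √(2DS/H) = √(2 × 19,800 × 386 / 9.53) ≈ 1266.47.
At Q*, ordering cost (D/Q*)S equals holding cost (Q*/2)H, each = √(DSH/2).
Minimum total = √(2DSH) = √(2 × 19,800 × 386 × 9.53) ≈ 12069.456.

TC* ≈ €12,069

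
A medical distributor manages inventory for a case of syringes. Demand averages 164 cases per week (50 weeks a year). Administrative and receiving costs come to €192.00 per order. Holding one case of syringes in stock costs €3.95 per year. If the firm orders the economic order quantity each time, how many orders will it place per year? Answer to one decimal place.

N ≈ 9.2 orders per year

Annual demand D = 164 × 50 = 8,200.
Q* = √(2DS/H) = √(2 × 8,200 × 192 / 3.95) ≈ 892.84.
Orders per year = D / Q* = 8,200 / 892.84 ≈ 9.184.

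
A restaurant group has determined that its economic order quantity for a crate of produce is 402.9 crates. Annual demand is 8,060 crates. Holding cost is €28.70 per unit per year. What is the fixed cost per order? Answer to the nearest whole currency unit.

S ≈ €289

Squaring Q* = √(2DS/H) gives Q*² = 2DS/H.
From Q* = √(2DS/H): S = Q*²H / (2D) = 402.9² × 28.7 / (2 × 8,060) = 289.0090.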